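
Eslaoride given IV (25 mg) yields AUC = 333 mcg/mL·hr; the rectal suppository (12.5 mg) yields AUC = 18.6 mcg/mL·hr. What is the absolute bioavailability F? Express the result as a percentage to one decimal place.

F = 11.2%

F = (AUC_ev / D_ev) / (AUC_iv / D_iv)
  = (18.6/12.5) / (333/25)
  = 1.488 / 13.32 = 0.1117
  = 11.17%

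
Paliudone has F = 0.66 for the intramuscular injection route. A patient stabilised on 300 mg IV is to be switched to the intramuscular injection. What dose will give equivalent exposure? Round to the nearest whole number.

D_intramuscular = 455 mg

For equal systemic exposure: F × D_ev = D_iv
D_ev = D_iv / F = 300 / 0.66 = 454.545 mg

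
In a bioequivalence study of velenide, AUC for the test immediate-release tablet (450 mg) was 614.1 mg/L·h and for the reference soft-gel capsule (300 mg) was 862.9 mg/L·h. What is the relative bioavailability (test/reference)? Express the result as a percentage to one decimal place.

F_rel = 47.4%

F_rel = (AUC_test/D_test) / (AUC_ref/D_ref)
      = (614.1/450) / (862.9/300)
      = 1.36467 / 2.87633 = 0.4744 = 47.44%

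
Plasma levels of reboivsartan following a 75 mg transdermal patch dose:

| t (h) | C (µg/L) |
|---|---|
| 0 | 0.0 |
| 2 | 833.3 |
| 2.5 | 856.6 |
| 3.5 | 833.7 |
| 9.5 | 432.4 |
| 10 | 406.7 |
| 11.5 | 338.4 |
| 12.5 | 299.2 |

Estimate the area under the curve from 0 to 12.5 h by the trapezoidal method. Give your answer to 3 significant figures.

AUC = 6990 µg/L·h

Trapezoidal AUC_0→12.5:
  [0→2]: (0.0+833.3)/2 × 2 = 833.3
  [2→2.5]: (833.3+856.6)/2 × 0.5 = 422.475
  [2.5→3.5]: (856.6+833.7)/2 × 1 = 845.15
  [3.5→9.5]: (833.7+432.4)/2 × 6 = 3798.3
  [9.5→10]: (432.4+406.7)/2 × 0.5 = 209.775
  [10→11.5]: (406.7+338.4)/2 × 1.5 = 558.825
  [11.5→12.5]: (338.4+299.2)/2 × 1 = 318.8
  Sum = 6986.625 µg/L·h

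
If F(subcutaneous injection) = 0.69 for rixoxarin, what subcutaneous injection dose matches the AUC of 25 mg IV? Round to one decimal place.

For equal systemic exposure: F × D_ev = D_iv
D_ev = D_iv / F = 25 / 0.69 = 36.2319 mg

D_subcutaneous = 36.2 mg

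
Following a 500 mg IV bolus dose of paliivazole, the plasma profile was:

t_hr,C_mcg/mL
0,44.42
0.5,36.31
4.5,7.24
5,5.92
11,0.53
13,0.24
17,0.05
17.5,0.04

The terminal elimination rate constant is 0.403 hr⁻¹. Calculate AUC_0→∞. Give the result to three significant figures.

Trapezoidal AUC_0→17.5:
  [0→0.5]: (44.42+36.31)/2 × 0.5 = 20.1825
  [0.5→4.5]: (36.31+7.24)/2 × 4 = 87.1
  [4.5→5]: (7.24+5.92)/2 × 0.5 = 3.29
  [5→11]: (5.92+0.53)/2 × 6 = 19.35
  [11→13]: (0.53+0.24)/2 × 2 = 0.77
  [13→17]: (0.24+0.05)/2 × 4 = 0.58
  [17→17.5]: (0.05+0.04)/2 × 0.5 = 0.0225
  Sum = 131.295 mcg/mL·hr
Extrapolated tail: C_last / k_e = 0.04 / 0.403 = 0.099
AUC_0→∞ = 131.295 + 0.099 = 131.394 mcg/mL·hr

AUC = 131 mcg/mL·hr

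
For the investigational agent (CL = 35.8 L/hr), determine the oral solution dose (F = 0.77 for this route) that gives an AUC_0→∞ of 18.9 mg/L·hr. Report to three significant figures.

Dose = CL × AUC_0→∞ / F
     = 35.8 × 18.9 / 0.77 = 878.727 mg

Dose = 879 mg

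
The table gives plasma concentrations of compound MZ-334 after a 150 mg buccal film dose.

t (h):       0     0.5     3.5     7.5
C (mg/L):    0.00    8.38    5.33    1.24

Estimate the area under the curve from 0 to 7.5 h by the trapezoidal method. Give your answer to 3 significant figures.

AUC = 35.8 mg/L·h

Trapezoidal AUC_0→7.5:
  [0→0.5]: (0.00+8.38)/2 × 0.5 = 2.095
  [0.5→3.5]: (8.38+5.33)/2 × 3 = 20.565
  [3.5→7.5]: (5.33+1.24)/2 × 4 = 13.14
  Sum = 35.8 mg/L·h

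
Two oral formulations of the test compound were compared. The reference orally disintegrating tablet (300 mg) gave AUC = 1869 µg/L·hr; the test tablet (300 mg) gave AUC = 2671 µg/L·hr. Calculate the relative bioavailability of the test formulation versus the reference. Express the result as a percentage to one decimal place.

F_rel = (AUC_test/D_test) / (AUC_ref/D_ref)
      = (2671/300) / (1869/300)
      = 8.90333 / 6.23 = 1.4291 = 142.91%

F_rel = 142.9%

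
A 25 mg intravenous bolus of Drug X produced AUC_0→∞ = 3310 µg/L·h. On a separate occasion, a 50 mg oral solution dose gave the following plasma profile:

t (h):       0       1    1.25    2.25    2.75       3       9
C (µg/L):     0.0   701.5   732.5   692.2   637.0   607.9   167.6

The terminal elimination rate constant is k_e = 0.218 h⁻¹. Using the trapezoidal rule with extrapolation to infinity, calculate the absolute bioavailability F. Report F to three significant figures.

F = 0.729

Trapezoidal AUC_0→9 (oral solution):
  [0→1]: (0.0+701.5)/2 × 1 = 350.75
  [1→1.25]: (701.5+732.5)/2 × 0.25 = 179.25
  [1.25→2.25]: (732.5+692.2)/2 × 1 = 712.35
  [2.25→2.75]: (692.2+637.0)/2 × 0.5 = 332.3
  [2.75→3]: (637.0+607.9)/2 × 0.25 = 155.6125
  [3→9]: (607.9+167.6)/2 × 6 = 2326.5
  Sum = 4056.7625 µg/L·h
Tail: C_last/k_e = 167.6/0.218 = 768.807
AUC_0→∞ (oral solution) = 4056.7625 + 768.807 = 4825.5695 µg/L·h
F = (AUC_ev/D_ev)/(AUC_iv/D_iv) = (4825.5695/50)/(3310/25) = 96.51139/132.4 = 0.7289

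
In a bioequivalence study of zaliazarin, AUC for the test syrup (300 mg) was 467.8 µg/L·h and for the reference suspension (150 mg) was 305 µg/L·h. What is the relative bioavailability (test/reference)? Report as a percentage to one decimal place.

F_rel = 76.7%

F_rel = (AUC_test/D_test) / (AUC_ref/D_ref)
      = (467.8/300) / (305/150)
      = 1.55933 / 2.03333 = 0.7669 = 76.69%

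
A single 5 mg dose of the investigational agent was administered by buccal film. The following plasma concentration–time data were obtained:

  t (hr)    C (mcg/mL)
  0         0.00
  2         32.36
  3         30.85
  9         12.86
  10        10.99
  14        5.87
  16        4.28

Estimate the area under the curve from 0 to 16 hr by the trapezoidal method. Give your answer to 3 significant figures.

AUC = 251 mcg/mL·hr

Trapezoidal AUC_0→16:
  [0→2]: (0.00+32.36)/2 × 2 = 32.36
  [2→3]: (32.36+30.85)/2 × 1 = 31.605
  [3→9]: (30.85+12.86)/2 × 6 = 131.13
  [9→10]: (12.86+10.99)/2 × 1 = 11.925
  [10→14]: (10.99+5.87)/2 × 4 = 33.72
  [14→16]: (5.87+4.28)/2 × 2 = 10.15
  Sum = 250.89 mcg/mL·hr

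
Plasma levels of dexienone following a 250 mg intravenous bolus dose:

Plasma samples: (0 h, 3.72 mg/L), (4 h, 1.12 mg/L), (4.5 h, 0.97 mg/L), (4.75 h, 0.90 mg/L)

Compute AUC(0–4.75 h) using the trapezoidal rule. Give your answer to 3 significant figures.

Trapezoidal AUC_0→4.75:
  [0→4]: (3.72+1.12)/2 × 4 = 9.68
  [4→4.5]: (1.12+0.97)/2 × 0.5 = 0.5225
  [4.5→4.75]: (0.97+0.90)/2 × 0.25 = 0.23375
  Sum = 10.43625 mg/L·h

AUC = 10.4 mg/L·h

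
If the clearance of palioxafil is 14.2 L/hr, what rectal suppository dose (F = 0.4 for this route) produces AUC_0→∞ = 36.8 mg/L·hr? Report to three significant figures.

Dose = CL × AUC_0→∞ / F
     = 14.2 × 36.8 / 0.4 = 1306.4 mg

Dose = 1310 mg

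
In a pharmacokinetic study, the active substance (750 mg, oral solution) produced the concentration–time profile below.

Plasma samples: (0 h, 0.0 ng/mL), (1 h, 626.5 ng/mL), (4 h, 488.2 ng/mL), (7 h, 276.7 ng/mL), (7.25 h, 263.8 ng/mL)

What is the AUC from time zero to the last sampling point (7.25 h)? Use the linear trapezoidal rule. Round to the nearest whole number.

AUC = 3200 ng/mL·h

Trapezoidal AUC_0→7.25:
  [0→1]: (0.0+626.5)/2 × 1 = 313.25
  [1→4]: (626.5+488.2)/2 × 3 = 1672.05
  [4→7]: (488.2+276.7)/2 × 3 = 1147.35
  [7→7.25]: (276.7+263.8)/2 × 0.25 = 67.5625
  Sum = 3200.2125 ng/mL·h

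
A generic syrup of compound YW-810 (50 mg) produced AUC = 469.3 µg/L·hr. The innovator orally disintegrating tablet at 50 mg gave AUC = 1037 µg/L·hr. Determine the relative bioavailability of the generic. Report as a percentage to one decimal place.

F_rel = (AUC_test/D_test) / (AUC_ref/D_ref)
      = (469.3/50) / (1037/50)
      = 9.386 / 20.74 = 0.4526 = 45.26%

F_rel = 45.3%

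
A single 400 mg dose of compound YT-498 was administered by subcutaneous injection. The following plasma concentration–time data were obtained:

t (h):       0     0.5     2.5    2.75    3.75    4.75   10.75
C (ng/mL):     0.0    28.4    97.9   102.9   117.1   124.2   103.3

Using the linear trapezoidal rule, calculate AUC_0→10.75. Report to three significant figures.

AUC = 1070 ng/mL·h

Trapezoidal AUC_0→10.75:
  [0→0.5]: (0.0+28.4)/2 × 0.5 = 7.1
  [0.5→2.5]: (28.4+97.9)/2 × 2 = 126.3
  [2.5→2.75]: (97.9+102.9)/2 × 0.25 = 25.1
  [2.75→3.75]: (102.9+117.1)/2 × 1 = 110.0
  [3.75→4.75]: (117.1+124.2)/2 × 1 = 120.65
  [4.75→10.75]: (124.2+103.3)/2 × 6 = 682.5
  Sum = 1071.65 ng/mL·h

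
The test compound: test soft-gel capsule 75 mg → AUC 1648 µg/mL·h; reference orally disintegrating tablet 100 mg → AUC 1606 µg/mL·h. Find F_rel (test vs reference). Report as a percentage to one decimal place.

F_rel = 136.8%

F_rel = (AUC_test/D_test) / (AUC_ref/D_ref)
      = (1648/75) / (1606/100)
      = 21.9733 / 16.06 = 1.3682 = 136.82%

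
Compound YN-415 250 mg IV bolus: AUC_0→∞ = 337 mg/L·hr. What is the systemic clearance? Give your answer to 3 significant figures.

CL = 0.742 L/hr

CL = Dose_iv / AUC_0→∞
   = 250 / 337 = 0.74184 L/hr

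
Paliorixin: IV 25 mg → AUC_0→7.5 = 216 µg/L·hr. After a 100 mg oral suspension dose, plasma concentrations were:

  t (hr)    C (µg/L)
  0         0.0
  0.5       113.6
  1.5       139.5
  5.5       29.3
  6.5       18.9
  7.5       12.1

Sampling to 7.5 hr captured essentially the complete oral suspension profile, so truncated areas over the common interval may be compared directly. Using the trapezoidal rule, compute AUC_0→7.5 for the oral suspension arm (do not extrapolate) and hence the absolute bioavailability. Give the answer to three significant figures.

Trapezoidal AUC_0→7.5 (oral suspension):
  [0→0.5]: (0.0+113.6)/2 × 0.5 = 28.4
  [0.5→1.5]: (113.6+139.5)/2 × 1 = 126.55
  [1.5→5.5]: (139.5+29.3)/2 × 4 = 337.6
  [5.5→6.5]: (29.3+18.9)/2 × 1 = 24.1
  [6.5→7.5]: (18.9+12.1)/2 × 1 = 15.5
  Sum = 532.15 µg/L·hr
F = (AUC_ev/D_ev)/(AUC_iv/D_iv) = (532.15/100)/(216/25) = 5.3215/8.64 = 0.6159

F = 0.616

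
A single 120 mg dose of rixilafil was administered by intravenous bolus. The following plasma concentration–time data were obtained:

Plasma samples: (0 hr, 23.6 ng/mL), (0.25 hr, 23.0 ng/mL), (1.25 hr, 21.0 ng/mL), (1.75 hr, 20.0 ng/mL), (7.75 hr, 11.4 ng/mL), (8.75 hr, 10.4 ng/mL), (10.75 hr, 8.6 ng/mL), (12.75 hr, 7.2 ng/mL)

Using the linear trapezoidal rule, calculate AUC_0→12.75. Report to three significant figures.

Trapezoidal AUC_0→12.75:
  [0→0.25]: (23.6+23.0)/2 × 0.25 = 5.825
  [0.25→1.25]: (23.0+21.0)/2 × 1 = 22.0
  [1.25→1.75]: (21.0+20.0)/2 × 0.5 = 10.25
  [1.75→7.75]: (20.0+11.4)/2 × 6 = 94.2
  [7.75→8.75]: (11.4+10.4)/2 × 1 = 10.9
  [8.75→10.75]: (10.4+8.6)/2 × 2 = 19.0
  [10.75→12.75]: (8.6+7.2)/2 × 2 = 15.8
  Sum = 177.975 ng/mL·hr

AUC = 178 ng/mL·hr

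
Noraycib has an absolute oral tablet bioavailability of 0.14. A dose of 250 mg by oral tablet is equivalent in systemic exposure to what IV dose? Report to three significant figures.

Systemic exposure from an extravascular dose = F × D_ev, so the equivalent IV dose is F × D_ev.
D_iv = F × D_ev = 0.14 × 250 = 35 mg

D_iv = 35.0 mg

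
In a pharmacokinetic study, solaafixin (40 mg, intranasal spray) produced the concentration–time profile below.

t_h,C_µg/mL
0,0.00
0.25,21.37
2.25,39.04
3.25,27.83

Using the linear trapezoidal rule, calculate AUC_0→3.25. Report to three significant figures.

AUC = 96.5 µg/mL·h

Trapezoidal AUC_0→3.25:
  [0→0.25]: (0.00+21.37)/2 × 0.25 = 2.67125
  [0.25→2.25]: (21.37+39.04)/2 × 2 = 60.41
  [2.25→3.25]: (39.04+27.83)/2 × 1 = 33.435
  Sum = 96.51625 µg/mL·h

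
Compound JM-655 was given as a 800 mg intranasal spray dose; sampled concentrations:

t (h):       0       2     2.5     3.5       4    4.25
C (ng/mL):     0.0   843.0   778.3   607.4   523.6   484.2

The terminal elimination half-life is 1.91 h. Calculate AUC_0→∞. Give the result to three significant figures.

Trapezoidal AUC_0→4.25:
  [0→2]: (0.0+843.0)/2 × 2 = 843.0
  [2→2.5]: (843.0+778.3)/2 × 0.5 = 405.325
  [2.5→3.5]: (778.3+607.4)/2 × 1 = 692.85
  [3.5→4]: (607.4+523.6)/2 × 0.5 = 282.75
  [4→4.25]: (523.6+484.2)/2 × 0.25 = 125.975
  Sum = 2349.9 ng/mL·h
k_e = ln2 / t½ = 0.693147 / 1.91 = 0.3629 h^-1
Extrapolated tail: C_last / k_e = 484.2 / 0.3629 = 1334.252
AUC_0→∞ = 2349.9 + 1334.252 = 3684.152 ng/mL·h

AUC = 3680 ng/mL·h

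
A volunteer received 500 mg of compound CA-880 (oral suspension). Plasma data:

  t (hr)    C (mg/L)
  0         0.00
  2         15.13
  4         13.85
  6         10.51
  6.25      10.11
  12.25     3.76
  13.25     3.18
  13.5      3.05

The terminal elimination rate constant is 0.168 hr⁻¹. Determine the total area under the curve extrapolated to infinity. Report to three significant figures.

AUC = 135 mg/L·hr

Trapezoidal AUC_0→13.5:
  [0→2]: (0.00+15.13)/2 × 2 = 15.13
  [2→4]: (15.13+13.85)/2 × 2 = 28.98
  [4→6]: (13.85+10.51)/2 × 2 = 24.36
  [6→6.25]: (10.51+10.11)/2 × 0.25 = 2.5775
  [6.25→12.25]: (10.11+3.76)/2 × 6 = 41.61
  [12.25→13.25]: (3.76+3.18)/2 × 1 = 3.47
  [13.25→13.5]: (3.18+3.05)/2 × 0.25 = 0.77875
  Sum = 116.90625 mg/L·hr
Extrapolated tail: C_last / k_e = 3.05 / 0.168 = 18.155
AUC_0→∞ = 116.90625 + 18.155 = 135.06125 mg/L·hr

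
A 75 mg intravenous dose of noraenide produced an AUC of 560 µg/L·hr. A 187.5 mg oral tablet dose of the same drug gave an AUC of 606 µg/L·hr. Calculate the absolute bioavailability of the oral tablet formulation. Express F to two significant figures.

F = (AUC_ev / D_ev) / (AUC_iv / D_iv)
  = (606/187.5) / (560/75)
  = 3.232 / 7.46667 = 0.4329

F = 0.43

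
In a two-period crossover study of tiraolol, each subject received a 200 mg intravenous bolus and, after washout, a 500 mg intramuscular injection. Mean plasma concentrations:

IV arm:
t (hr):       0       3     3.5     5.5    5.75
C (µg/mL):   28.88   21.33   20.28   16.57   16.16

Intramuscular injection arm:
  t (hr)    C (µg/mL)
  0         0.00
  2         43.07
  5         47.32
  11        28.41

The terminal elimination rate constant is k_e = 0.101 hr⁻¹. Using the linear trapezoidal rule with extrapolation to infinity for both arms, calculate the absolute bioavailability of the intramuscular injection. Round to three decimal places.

F = 0.959

Trapezoidal AUC_0→5.75 (IV):
  [0→3]: (28.88+21.33)/2 × 3 = 75.315
  [3→3.5]: (21.33+20.28)/2 × 0.5 = 10.4025
  [3.5→5.5]: (20.28+16.57)/2 × 2 = 36.85
  [5.5→5.75]: (16.57+16.16)/2 × 0.25 = 4.09125
  Sum = 126.65875 µg/mL·hr
IV tail: 16.16/0.101 = 160.000; AUC_iv,0→∞ = 126.65875 + 160.000 = 286.65875 µg/mL·hr
Trapezoidal AUC_0→11 (intramuscular injection):
  [0→2]: (0.00+43.07)/2 × 2 = 43.07
  [2→5]: (43.07+47.32)/2 × 3 = 135.585
  [5→11]: (47.32+28.41)/2 × 6 = 227.19
  Sum = 405.845 µg/mL·hr
intramuscular injection tail: 28.41/0.101 = 281.287; AUC_ev,0→∞ = 405.845 + 281.287 = 687.132 µg/mL·hr
F = (AUC_ev/D_ev)/(AUC_iv/D_iv) = (687.132/500)/(286.65875/200) = 1.374264/1.43329 = 0.9588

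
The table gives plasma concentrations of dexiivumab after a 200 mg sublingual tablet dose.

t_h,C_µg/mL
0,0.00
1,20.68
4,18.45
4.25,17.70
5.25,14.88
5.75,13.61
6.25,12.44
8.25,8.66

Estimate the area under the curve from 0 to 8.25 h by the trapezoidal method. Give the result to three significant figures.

AUC = 125 µg/mL·h

Trapezoidal AUC_0→8.25:
  [0→1]: (0.00+20.68)/2 × 1 = 10.34
  [1→4]: (20.68+18.45)/2 × 3 = 58.695
  [4→4.25]: (18.45+17.70)/2 × 0.25 = 4.51875
  [4.25→5.25]: (17.70+14.88)/2 × 1 = 16.29
  [5.25→5.75]: (14.88+13.61)/2 × 0.5 = 7.1225
  [5.75→6.25]: (13.61+12.44)/2 × 0.5 = 6.5125
  [6.25→8.25]: (12.44+8.66)/2 × 2 = 21.1
  Sum = 124.57875 µg/mL·h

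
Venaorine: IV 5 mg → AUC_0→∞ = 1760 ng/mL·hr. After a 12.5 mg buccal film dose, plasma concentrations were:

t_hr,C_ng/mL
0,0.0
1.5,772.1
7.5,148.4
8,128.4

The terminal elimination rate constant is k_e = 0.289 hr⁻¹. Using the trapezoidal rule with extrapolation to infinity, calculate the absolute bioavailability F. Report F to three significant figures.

F = 0.876

Trapezoidal AUC_0→8 (buccal film):
  [0→1.5]: (0.0+772.1)/2 × 1.5 = 579.075
  [1.5→7.5]: (772.1+148.4)/2 × 6 = 2761.5
  [7.5→8]: (148.4+128.4)/2 × 0.5 = 69.2
  Sum = 3409.775 ng/mL·hr
Tail: C_last/k_e = 128.4/0.289 = 444.291
AUC_0→∞ (buccal film) = 3409.775 + 444.291 = 3854.066 ng/mL·hr
F = (AUC_ev/D_ev)/(AUC_iv/D_iv) = (3854.066/12.5)/(1760/5) = 308.32528/352 = 0.8759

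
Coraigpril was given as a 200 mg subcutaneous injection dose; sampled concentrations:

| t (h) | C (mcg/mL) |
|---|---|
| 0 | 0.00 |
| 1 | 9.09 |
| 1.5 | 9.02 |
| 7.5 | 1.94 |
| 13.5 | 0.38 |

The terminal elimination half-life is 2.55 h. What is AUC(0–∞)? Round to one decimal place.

Trapezoidal AUC_0→13.5:
  [0→1]: (0.00+9.09)/2 × 1 = 4.545
  [1→1.5]: (9.09+9.02)/2 × 0.5 = 4.5275
  [1.5→7.5]: (9.02+1.94)/2 × 6 = 32.88
  [7.5→13.5]: (1.94+0.38)/2 × 6 = 6.96
  Sum = 48.9125 mcg/mL·h
k_e = ln2 / t½ = 0.693147 / 2.55 = 0.2718 h^-1
Extrapolated tail: C_last / k_e = 0.38 / 0.2718 = 1.398
AUC_0→∞ = 48.9125 + 1.398 = 50.3105 mcg/mL·h

AUC = 50.3 mcg/mL·h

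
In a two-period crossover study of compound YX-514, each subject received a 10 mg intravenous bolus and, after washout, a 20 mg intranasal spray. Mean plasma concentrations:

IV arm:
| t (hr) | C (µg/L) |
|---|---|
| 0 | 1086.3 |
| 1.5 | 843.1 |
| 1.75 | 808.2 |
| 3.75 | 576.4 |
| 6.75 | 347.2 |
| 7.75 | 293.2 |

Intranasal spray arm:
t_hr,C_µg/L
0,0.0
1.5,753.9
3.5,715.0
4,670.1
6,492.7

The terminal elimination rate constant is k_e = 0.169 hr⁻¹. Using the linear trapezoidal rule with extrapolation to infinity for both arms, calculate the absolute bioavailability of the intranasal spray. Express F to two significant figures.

Trapezoidal AUC_0→7.75 (IV):
  [0→1.5]: (1086.3+843.1)/2 × 1.5 = 1447.05
  [1.5→1.75]: (843.1+808.2)/2 × 0.25 = 206.4125
  [1.75→3.75]: (808.2+576.4)/2 × 2 = 1384.6
  [3.75→6.75]: (576.4+347.2)/2 × 3 = 1385.4
  [6.75→7.75]: (347.2+293.2)/2 × 1 = 320.2
  Sum = 4743.6625 µg/L·hr
IV tail: 293.2/0.169 = 1734.911; AUC_iv,0→∞ = 4743.6625 + 1734.911 = 6478.5735 µg/L·hr
Trapezoidal AUC_0→6 (intranasal spray):
  [0→1.5]: (0.0+753.9)/2 × 1.5 = 565.425
  [1.5→3.5]: (753.9+715.0)/2 × 2 = 1468.9
  [3.5→4]: (715.0+670.1)/2 × 0.5 = 346.275
  [4→6]: (670.1+492.7)/2 × 2 = 1162.8
  Sum = 3543.4 µg/L·hr
intranasal spray tail: 492.7/0.169 = 2915.385; AUC_ev,0→∞ = 3543.4 + 2915.385 = 6458.785 µg/L·hr
F = (AUC_ev/D_ev)/(AUC_iv/D_iv) = (6458.785/20)/(6478.5735/10) = 322.93925/647.85735 = 0.4985

F = 0.50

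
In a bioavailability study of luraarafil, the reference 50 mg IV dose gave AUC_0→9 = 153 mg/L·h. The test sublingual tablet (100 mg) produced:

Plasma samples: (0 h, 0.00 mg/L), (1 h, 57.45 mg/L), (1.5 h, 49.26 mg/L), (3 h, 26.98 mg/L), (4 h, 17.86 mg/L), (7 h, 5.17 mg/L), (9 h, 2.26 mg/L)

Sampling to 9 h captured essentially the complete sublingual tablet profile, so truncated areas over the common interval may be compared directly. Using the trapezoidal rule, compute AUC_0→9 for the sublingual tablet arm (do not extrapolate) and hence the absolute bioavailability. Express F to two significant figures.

F = 0.58

Trapezoidal AUC_0→9 (sublingual tablet):
  [0→1]: (0.00+57.45)/2 × 1 = 28.725
  [1→1.5]: (57.45+49.26)/2 × 0.5 = 26.6775
  [1.5→3]: (49.26+26.98)/2 × 1.5 = 57.18
  [3→4]: (26.98+17.86)/2 × 1 = 22.42
  [4→7]: (17.86+5.17)/2 × 3 = 34.545
  [7→9]: (5.17+2.26)/2 × 2 = 7.43
  Sum = 176.9775 mg/L·h
F = (AUC_ev/D_ev)/(AUC_iv/D_iv) = (176.9775/100)/(153/50) = 1.769775/3.06 = 0.5784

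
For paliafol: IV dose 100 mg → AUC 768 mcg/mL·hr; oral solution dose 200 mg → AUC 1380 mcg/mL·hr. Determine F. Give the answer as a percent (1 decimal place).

F = (AUC_ev / D_ev) / (AUC_iv / D_iv)
  = (1380/200) / (768/100)
  = 6.9 / 7.68 = 0.8984
  = 89.84%

F = 89.8%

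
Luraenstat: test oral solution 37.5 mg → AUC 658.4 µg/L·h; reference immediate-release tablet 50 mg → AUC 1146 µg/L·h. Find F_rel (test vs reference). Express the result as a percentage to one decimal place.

F_rel = 76.6%

F_rel = (AUC_test/D_test) / (AUC_ref/D_ref)
      = (658.4/37.5) / (1146/50)
      = 17.5573 / 22.92 = 0.7660 = 76.60%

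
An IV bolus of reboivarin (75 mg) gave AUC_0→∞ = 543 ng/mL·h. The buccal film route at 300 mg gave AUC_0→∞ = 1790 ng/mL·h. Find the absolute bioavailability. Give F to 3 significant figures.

F = (AUC_ev / D_ev) / (AUC_iv / D_iv)
  = (1790/300) / (543/75)
  = 5.96667 / 7.24 = 0.8241

F = 0.824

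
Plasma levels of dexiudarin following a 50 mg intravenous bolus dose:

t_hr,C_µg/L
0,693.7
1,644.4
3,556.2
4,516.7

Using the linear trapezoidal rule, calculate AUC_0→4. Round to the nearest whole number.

AUC = 2406 µg/L·hr

Trapezoidal AUC_0→4:
  [0→1]: (693.7+644.4)/2 × 1 = 669.05
  [1→3]: (644.4+556.2)/2 × 2 = 1200.6
  [3→4]: (556.2+516.7)/2 × 1 = 536.45
  Sum = 2406.1 µg/L·hr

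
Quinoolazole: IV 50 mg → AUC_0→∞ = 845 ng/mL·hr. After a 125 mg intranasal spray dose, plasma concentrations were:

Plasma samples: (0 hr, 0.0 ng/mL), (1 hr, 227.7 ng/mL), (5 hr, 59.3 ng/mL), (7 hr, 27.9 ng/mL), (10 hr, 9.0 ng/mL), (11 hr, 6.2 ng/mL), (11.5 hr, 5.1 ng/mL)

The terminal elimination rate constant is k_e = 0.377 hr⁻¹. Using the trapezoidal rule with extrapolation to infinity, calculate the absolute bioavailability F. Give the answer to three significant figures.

F = 0.404

Trapezoidal AUC_0→11.5 (intranasal spray):
  [0→1]: (0.0+227.7)/2 × 1 = 113.85
  [1→5]: (227.7+59.3)/2 × 4 = 574.0
  [5→7]: (59.3+27.9)/2 × 2 = 87.2
  [7→10]: (27.9+9.0)/2 × 3 = 55.35
  [10→11]: (9.0+6.2)/2 × 1 = 7.6
  [11→11.5]: (6.2+5.1)/2 × 0.5 = 2.825
  Sum = 840.825 ng/mL·hr
Tail: C_last/k_e = 5.1/0.377 = 13.528
AUC_0→∞ (intranasal spray) = 840.825 + 13.528 = 854.353 ng/mL·hr
F = (AUC_ev/D_ev)/(AUC_iv/D_iv) = (854.353/125)/(845/50) = 6.834824/16.9 = 0.4044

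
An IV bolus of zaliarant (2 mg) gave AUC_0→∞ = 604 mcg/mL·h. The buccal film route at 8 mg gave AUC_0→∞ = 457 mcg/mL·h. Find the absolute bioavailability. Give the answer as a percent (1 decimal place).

F = 18.9%

F = (AUC_ev / D_ev) / (AUC_iv / D_iv)
  = (457/8) / (604/2)
  = 57.125 / 302 = 0.1892
  = 18.92%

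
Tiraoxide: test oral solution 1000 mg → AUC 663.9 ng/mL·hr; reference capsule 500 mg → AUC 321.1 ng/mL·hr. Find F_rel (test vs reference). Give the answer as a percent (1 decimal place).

F_rel = (AUC_test/D_test) / (AUC_ref/D_ref)
      = (663.9/1000) / (321.1/500)
      = 0.6639 / 0.6422 = 1.0338 = 103.38%

F_rel = 103.4%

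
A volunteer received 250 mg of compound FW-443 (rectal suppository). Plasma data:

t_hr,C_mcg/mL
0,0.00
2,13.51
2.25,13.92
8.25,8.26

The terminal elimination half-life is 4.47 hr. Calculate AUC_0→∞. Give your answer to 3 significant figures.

Trapezoidal AUC_0→8.25:
  [0→2]: (0.00+13.51)/2 × 2 = 13.51
  [2→2.25]: (13.51+13.92)/2 × 0.25 = 3.42875
  [2.25→8.25]: (13.92+8.26)/2 × 6 = 66.54
  Sum = 83.47875 mcg/mL·hr
k_e = ln2 / t½ = 0.693147 / 4.47 = 0.1551 hr^-1
Extrapolated tail: C_last / k_e = 8.26 / 0.1551 = 53.256
AUC_0→∞ = 83.47875 + 53.256 = 136.73475 mcg/mL·hr

AUC = 137 mcg/mL·hr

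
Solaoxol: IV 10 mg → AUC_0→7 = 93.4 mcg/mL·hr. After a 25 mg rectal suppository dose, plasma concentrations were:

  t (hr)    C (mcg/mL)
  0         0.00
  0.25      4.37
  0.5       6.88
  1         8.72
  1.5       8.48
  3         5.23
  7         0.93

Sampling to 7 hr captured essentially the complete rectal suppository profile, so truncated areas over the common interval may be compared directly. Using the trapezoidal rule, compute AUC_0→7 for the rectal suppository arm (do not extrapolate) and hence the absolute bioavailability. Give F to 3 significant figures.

Trapezoidal AUC_0→7 (rectal suppository):
  [0→0.25]: (0.00+4.37)/2 × 0.25 = 0.54625
  [0.25→0.5]: (4.37+6.88)/2 × 0.25 = 1.40625
  [0.5→1]: (6.88+8.72)/2 × 0.5 = 3.9
  [1→1.5]: (8.72+8.48)/2 × 0.5 = 4.3
  [1.5→3]: (8.48+5.23)/2 × 1.5 = 10.2825
  [3→7]: (5.23+0.93)/2 × 4 = 12.32
  Sum = 32.755 mcg/mL·hr
F = (AUC_ev/D_ev)/(AUC_iv/D_iv) = (32.755/25)/(93.4/10) = 1.3102/9.34 = 0.1403

F = 0.140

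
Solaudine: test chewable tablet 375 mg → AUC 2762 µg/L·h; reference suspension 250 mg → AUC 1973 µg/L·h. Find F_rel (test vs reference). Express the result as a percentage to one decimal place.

F_rel = 93.3%

F_rel = (AUC_test/D_test) / (AUC_ref/D_ref)
      = (2762/375) / (1973/250)
      = 7.36533 / 7.892 = 0.9333 = 93.33%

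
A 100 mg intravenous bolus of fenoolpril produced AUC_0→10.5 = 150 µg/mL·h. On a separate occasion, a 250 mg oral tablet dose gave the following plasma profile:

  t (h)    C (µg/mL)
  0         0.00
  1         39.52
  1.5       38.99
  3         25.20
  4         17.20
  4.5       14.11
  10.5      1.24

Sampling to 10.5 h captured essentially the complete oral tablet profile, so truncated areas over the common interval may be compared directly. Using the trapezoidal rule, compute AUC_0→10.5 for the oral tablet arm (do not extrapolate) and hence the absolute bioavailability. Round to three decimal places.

F = 0.434

Trapezoidal AUC_0→10.5 (oral tablet):
  [0→1]: (0.00+39.52)/2 × 1 = 19.76
  [1→1.5]: (39.52+38.99)/2 × 0.5 = 19.6275
  [1.5→3]: (38.99+25.20)/2 × 1.5 = 48.1425
  [3→4]: (25.20+17.20)/2 × 1 = 21.2
  [4→4.5]: (17.20+14.11)/2 × 0.5 = 7.8275
  [4.5→10.5]: (14.11+1.24)/2 × 6 = 46.05
  Sum = 162.6075 µg/mL·h
F = (AUC_ev/D_ev)/(AUC_iv/D_iv) = (162.6075/250)/(150/100) = 0.65043/1.5 = 0.4336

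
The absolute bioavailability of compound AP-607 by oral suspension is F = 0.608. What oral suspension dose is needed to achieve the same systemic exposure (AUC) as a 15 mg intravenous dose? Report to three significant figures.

For equal systemic exposure: F × D_ev = D_iv
D_ev = D_iv / F = 15 / 0.608 = 24.6711 mg

D_oral = 24.7 mg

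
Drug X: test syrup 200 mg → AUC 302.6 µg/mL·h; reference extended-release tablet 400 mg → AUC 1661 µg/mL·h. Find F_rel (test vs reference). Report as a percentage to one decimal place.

F_rel = 36.4%

F_rel = (AUC_test/D_test) / (AUC_ref/D_ref)
      = (302.6/200) / (1661/400)
      = 1.513 / 4.1525 = 0.3644 = 36.44%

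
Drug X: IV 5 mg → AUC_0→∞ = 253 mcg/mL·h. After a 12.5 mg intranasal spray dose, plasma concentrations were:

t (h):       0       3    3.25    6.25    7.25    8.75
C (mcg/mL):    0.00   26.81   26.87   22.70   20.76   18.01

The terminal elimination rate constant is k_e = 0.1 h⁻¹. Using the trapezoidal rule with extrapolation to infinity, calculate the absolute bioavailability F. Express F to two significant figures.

Trapezoidal AUC_0→8.75 (intranasal spray):
  [0→3]: (0.00+26.81)/2 × 3 = 40.215
  [3→3.25]: (26.81+26.87)/2 × 0.25 = 6.71
  [3.25→6.25]: (26.87+22.70)/2 × 3 = 74.355
  [6.25→7.25]: (22.70+20.76)/2 × 1 = 21.73
  [7.25→8.75]: (20.76+18.01)/2 × 1.5 = 29.0775
  Sum = 172.0875 mcg/mL·h
Tail: C_last/k_e = 18.01/0.1 = 180.100
AUC_0→∞ (intranasal spray) = 172.0875 + 180.100 = 352.1875 mcg/mL·h
F = (AUC_ev/D_ev)/(AUC_iv/D_iv) = (352.1875/12.5)/(253/5) = 28.175/50.6 = 0.5568

F = 0.56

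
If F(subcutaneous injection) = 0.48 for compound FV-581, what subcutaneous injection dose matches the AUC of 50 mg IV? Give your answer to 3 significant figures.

For equal systemic exposure: F × D_ev = D_iv
D_ev = D_iv / F = 50 / 0.48 = 104.167 mg

D_subcutaneous = 104 mg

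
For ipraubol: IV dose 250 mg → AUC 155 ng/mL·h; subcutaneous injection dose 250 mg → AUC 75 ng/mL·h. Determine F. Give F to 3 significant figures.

F = 0.484

F = (AUC_ev / D_ev) / (AUC_iv / D_iv)
  = (75/250) / (155/250)
  = 0.3 / 0.62 = 0.4839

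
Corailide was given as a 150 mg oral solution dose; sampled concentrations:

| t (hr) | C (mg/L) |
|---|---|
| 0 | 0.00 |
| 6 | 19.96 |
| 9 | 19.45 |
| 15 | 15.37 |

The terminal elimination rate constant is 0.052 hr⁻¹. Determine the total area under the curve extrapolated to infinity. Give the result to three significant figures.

Trapezoidal AUC_0→15:
  [0→6]: (0.00+19.96)/2 × 6 = 59.88
  [6→9]: (19.96+19.45)/2 × 3 = 59.115
  [9→15]: (19.45+15.37)/2 × 6 = 104.46
  Sum = 223.455 mg/L·hr
Extrapolated tail: C_last / k_e = 15.37 / 0.052 = 295.577
AUC_0→∞ = 223.455 + 295.577 = 519.032 mg/L·hr

AUC = 519 mg/L·hr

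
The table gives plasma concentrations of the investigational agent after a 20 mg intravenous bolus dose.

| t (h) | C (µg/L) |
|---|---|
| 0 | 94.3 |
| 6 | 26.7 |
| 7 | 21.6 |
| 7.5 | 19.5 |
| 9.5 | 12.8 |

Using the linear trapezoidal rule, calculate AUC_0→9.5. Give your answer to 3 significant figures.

AUC = 430 µg/L·h

Trapezoidal AUC_0→9.5:
  [0→6]: (94.3+26.7)/2 × 6 = 363.0
  [6→7]: (26.7+21.6)/2 × 1 = 24.15
  [7→7.5]: (21.6+19.5)/2 × 0.5 = 10.275
  [7.5→9.5]: (19.5+12.8)/2 × 2 = 32.3
  Sum = 429.725 µg/L·h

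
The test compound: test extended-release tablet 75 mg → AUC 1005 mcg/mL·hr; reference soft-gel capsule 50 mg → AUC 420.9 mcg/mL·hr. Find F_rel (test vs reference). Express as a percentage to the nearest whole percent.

F_rel = (AUC_test/D_test) / (AUC_ref/D_ref)
      = (1005/75) / (420.9/50)
      = 13.4 / 8.418 = 1.5918 = 159.18%

F_rel = 159%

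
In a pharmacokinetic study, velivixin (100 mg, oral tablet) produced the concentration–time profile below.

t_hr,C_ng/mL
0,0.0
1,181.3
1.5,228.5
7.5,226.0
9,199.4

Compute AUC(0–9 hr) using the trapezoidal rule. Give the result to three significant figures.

Trapezoidal AUC_0→9:
  [0→1]: (0.0+181.3)/2 × 1 = 90.65
  [1→1.5]: (181.3+228.5)/2 × 0.5 = 102.45
  [1.5→7.5]: (228.5+226.0)/2 × 6 = 1363.5
  [7.5→9]: (226.0+199.4)/2 × 1.5 = 319.05
  Sum = 1875.65 ng/mL·hr

AUC = 1880 ng/mL·hr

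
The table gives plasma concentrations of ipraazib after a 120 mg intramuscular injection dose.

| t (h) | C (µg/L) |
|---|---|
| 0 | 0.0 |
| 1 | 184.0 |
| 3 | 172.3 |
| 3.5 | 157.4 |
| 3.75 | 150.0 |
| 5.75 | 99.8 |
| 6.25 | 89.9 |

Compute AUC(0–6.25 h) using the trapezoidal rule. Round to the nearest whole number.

AUC = 866 µg/L·h

Trapezoidal AUC_0→6.25:
  [0→1]: (0.0+184.0)/2 × 1 = 92.0
  [1→3]: (184.0+172.3)/2 × 2 = 356.3
  [3→3.5]: (172.3+157.4)/2 × 0.5 = 82.425
  [3.5→3.75]: (157.4+150.0)/2 × 0.25 = 38.425
  [3.75→5.75]: (150.0+99.8)/2 × 2 = 249.8
  [5.75→6.25]: (99.8+89.9)/2 × 0.5 = 47.425
  Sum = 866.375 µg/L·h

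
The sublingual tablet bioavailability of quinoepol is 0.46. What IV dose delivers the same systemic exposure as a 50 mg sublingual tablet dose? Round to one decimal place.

Systemic exposure from an extravascular dose = F × D_ev, so the equivalent IV dose is F × D_ev.
D_iv = F × D_ev = 0.46 × 50 = 23 mg

D_iv = 23.0 mg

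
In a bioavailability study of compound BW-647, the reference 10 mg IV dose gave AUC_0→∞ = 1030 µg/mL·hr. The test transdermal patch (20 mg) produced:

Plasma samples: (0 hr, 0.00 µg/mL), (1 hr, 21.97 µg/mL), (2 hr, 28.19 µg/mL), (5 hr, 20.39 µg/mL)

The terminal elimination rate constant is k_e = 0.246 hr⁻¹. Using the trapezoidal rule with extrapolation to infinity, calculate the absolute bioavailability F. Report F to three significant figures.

F = 0.0931

Trapezoidal AUC_0→5 (transdermal patch):
  [0→1]: (0.00+21.97)/2 × 1 = 10.985
  [1→2]: (21.97+28.19)/2 × 1 = 25.08
  [2→5]: (28.19+20.39)/2 × 3 = 72.87
  Sum = 108.935 µg/mL·hr
Tail: C_last/k_e = 20.39/0.246 = 82.886
AUC_0→∞ (transdermal patch) = 108.935 + 82.886 = 191.821 µg/mL·hr
F = (AUC_ev/D_ev)/(AUC_iv/D_iv) = (191.821/20)/(1030/10) = 9.59105/103 = 0.0931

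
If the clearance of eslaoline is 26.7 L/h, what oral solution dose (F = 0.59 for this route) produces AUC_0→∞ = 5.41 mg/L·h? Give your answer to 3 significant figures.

Dose = 245 mg

Dose = CL × AUC_0→∞ / F
     = 26.7 × 5.41 / 0.59 = 244.825 mg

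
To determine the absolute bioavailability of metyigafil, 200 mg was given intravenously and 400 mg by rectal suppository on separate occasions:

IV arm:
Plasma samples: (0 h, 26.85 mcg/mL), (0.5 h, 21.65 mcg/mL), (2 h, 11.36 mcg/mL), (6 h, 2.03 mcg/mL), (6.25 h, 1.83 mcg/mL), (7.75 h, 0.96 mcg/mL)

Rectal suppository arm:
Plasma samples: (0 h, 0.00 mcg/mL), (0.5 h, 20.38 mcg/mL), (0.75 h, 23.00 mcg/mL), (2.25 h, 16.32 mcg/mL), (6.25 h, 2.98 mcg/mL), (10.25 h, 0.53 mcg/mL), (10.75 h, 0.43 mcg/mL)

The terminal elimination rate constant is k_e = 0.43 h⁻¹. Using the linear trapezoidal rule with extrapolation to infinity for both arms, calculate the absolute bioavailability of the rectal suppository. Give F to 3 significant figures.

Trapezoidal AUC_0→7.75 (IV):
  [0→0.5]: (26.85+21.65)/2 × 0.5 = 12.125
  [0.5→2]: (21.65+11.36)/2 × 1.5 = 24.7575
  [2→6]: (11.36+2.03)/2 × 4 = 26.78
  [6→6.25]: (2.03+1.83)/2 × 0.25 = 0.4825
  [6.25→7.75]: (1.83+0.96)/2 × 1.5 = 2.0925
  Sum = 66.2375 mcg/mL·h
IV tail: 0.96/0.43 = 2.233; AUC_iv,0→∞ = 66.2375 + 2.233 = 68.4705 mcg/mL·h
Trapezoidal AUC_0→10.75 (rectal suppository):
  [0→0.5]: (0.00+20.38)/2 × 0.5 = 5.095
  [0.5→0.75]: (20.38+23.00)/2 × 0.25 = 5.4225
  [0.75→2.25]: (23.00+16.32)/2 × 1.5 = 29.49
  [2.25→6.25]: (16.32+2.98)/2 × 4 = 38.6
  [6.25→10.25]: (2.98+0.53)/2 × 4 = 7.02
  [10.25→10.75]: (0.53+0.43)/2 × 0.5 = 0.24
  Sum = 85.8675 mcg/mL·h
rectal suppository tail: 0.43/0.43 = 1.000; AUC_ev,0→∞ = 85.8675 + 1.000 = 86.8675 mcg/mL·h
F = (AUC_ev/D_ev)/(AUC_iv/D_iv) = (86.8675/400)/(68.4705/200) = 0.21716875/0.3423525 = 0.6343

F = 0.634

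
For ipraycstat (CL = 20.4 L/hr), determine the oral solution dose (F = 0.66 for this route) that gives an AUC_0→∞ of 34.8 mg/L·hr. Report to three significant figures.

Dose = 1080 mg

Dose = CL × AUC_0→∞ / F
     = 20.4 × 34.8 / 0.66 = 1075.64 mg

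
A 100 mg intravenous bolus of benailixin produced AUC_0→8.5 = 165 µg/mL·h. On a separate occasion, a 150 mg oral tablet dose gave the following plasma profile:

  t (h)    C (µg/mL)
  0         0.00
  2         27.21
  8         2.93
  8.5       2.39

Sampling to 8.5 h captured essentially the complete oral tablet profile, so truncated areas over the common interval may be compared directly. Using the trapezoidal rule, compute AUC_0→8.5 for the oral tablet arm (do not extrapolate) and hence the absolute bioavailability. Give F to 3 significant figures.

F = 0.481

Trapezoidal AUC_0→8.5 (oral tablet):
  [0→2]: (0.00+27.21)/2 × 2 = 27.21
  [2→8]: (27.21+2.93)/2 × 6 = 90.42
  [8→8.5]: (2.93+2.39)/2 × 0.5 = 1.33
  Sum = 118.96 µg/mL·h
F = (AUC_ev/D_ev)/(AUC_iv/D_iv) = (118.96/150)/(165/100) = 0.793067/1.65 = 0.4806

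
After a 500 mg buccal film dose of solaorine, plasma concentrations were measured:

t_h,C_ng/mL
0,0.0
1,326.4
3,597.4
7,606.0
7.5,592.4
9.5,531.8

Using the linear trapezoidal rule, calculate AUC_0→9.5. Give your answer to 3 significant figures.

Trapezoidal AUC_0→9.5:
  [0→1]: (0.0+326.4)/2 × 1 = 163.2
  [1→3]: (326.4+597.4)/2 × 2 = 923.8
  [3→7]: (597.4+606.0)/2 × 4 = 2406.8
  [7→7.5]: (606.0+592.4)/2 × 0.5 = 299.6
  [7.5→9.5]: (592.4+531.8)/2 × 2 = 1124.2
  Sum = 4917.6 ng/mL·h

AUC = 4920 ng/mL·h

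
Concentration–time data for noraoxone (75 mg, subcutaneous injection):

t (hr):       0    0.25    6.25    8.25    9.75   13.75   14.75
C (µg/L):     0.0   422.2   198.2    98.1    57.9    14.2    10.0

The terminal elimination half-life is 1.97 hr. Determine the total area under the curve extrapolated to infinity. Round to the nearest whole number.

Trapezoidal AUC_0→14.75:
  [0→0.25]: (0.0+422.2)/2 × 0.25 = 52.775
  [0.25→6.25]: (422.2+198.2)/2 × 6 = 1861.2
  [6.25→8.25]: (198.2+98.1)/2 × 2 = 296.3
  [8.25→9.75]: (98.1+57.9)/2 × 1.5 = 117.0
  [9.75→13.75]: (57.9+14.2)/2 × 4 = 144.2
  [13.75→14.75]: (14.2+10.0)/2 × 1 = 12.1
  Sum = 2483.575 µg/L·hr
k_e = ln2 / t½ = 0.693147 / 1.97 = 0.3519 hr^-1
Extrapolated tail: C_last / k_e = 10.0 / 0.3519 = 28.417
AUC_0→∞ = 2483.575 + 28.417 = 2511.992 µg/L·hr

AUC = 2512 µg/L·hr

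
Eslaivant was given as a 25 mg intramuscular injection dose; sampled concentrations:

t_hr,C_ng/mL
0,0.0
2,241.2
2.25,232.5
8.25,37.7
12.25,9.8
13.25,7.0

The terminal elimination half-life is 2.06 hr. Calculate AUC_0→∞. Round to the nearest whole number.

Trapezoidal AUC_0→13.25:
  [0→2]: (0.0+241.2)/2 × 2 = 241.2
  [2→2.25]: (241.2+232.5)/2 × 0.25 = 59.2125
  [2.25→8.25]: (232.5+37.7)/2 × 6 = 810.6
  [8.25→12.25]: (37.7+9.8)/2 × 4 = 95.0
  [12.25→13.25]: (9.8+7.0)/2 × 1 = 8.4
  Sum = 1214.4125 ng/mL·hr
k_e = ln2 / t½ = 0.693147 / 2.06 = 0.3365 hr^-1
Extrapolated tail: C_last / k_e = 7.0 / 0.3365 = 20.802
AUC_0→∞ = 1214.4125 + 20.802 = 1235.2145 ng/mL·hr

AUC = 1235 ng/mL·hr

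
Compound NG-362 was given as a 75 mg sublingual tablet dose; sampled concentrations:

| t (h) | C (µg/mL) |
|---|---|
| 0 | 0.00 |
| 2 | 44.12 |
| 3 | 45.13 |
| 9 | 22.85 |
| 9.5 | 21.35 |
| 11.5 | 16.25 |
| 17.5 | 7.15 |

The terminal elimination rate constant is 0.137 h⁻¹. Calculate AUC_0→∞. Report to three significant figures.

AUC = 464 µg/mL·h

Trapezoidal AUC_0→17.5:
  [0→2]: (0.00+44.12)/2 × 2 = 44.12
  [2→3]: (44.12+45.13)/2 × 1 = 44.625
  [3→9]: (45.13+22.85)/2 × 6 = 203.94
  [9→9.5]: (22.85+21.35)/2 × 0.5 = 11.05
  [9.5→11.5]: (21.35+16.25)/2 × 2 = 37.6
  [11.5→17.5]: (16.25+7.15)/2 × 6 = 70.2
  Sum = 411.535 µg/mL·h
Extrapolated tail: C_last / k_e = 7.15 / 0.137 = 52.190
AUC_0→∞ = 411.535 + 52.190 = 463.725 µg/mL·h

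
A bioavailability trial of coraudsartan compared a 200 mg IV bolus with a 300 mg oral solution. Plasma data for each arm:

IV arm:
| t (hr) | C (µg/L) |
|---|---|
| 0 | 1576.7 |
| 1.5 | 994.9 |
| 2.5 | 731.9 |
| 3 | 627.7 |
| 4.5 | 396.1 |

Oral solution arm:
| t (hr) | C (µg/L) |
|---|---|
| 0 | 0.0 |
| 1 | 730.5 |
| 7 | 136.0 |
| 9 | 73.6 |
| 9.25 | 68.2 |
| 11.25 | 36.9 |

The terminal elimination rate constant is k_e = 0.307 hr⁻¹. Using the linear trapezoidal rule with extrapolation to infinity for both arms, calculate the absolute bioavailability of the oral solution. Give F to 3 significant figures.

F = 0.439

Trapezoidal AUC_0→4.5 (IV):
  [0→1.5]: (1576.7+994.9)/2 × 1.5 = 1928.7
  [1.5→2.5]: (994.9+731.9)/2 × 1 = 863.4
  [2.5→3]: (731.9+627.7)/2 × 0.5 = 339.9
  [3→4.5]: (627.7+396.1)/2 × 1.5 = 767.85
  Sum = 3899.85 µg/L·hr
IV tail: 396.1/0.307 = 1290.228; AUC_iv,0→∞ = 3899.85 + 1290.228 = 5190.078 µg/L·hr
Trapezoidal AUC_0→11.25 (oral solution):
  [0→1]: (0.0+730.5)/2 × 1 = 365.25
  [1→7]: (730.5+136.0)/2 × 6 = 2599.5
  [7→9]: (136.0+73.6)/2 × 2 = 209.6
  [9→9.25]: (73.6+68.2)/2 × 0.25 = 17.725
  [9.25→11.25]: (68.2+36.9)/2 × 2 = 105.1
  Sum = 3297.175 µg/L·hr
oral solution tail: 36.9/0.307 = 120.195; AUC_ev,0→∞ = 3297.175 + 120.195 = 3417.37 µg/L·hr
F = (AUC_ev/D_ev)/(AUC_iv/D_iv) = (3417.37/300)/(5190.078/200) = 11.3912/25.95039 = 0.4390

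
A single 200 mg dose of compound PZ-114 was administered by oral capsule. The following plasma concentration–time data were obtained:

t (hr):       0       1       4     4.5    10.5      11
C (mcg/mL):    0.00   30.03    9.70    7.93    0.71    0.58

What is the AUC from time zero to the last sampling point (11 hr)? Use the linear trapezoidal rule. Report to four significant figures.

AUC = 105.3 mcg/mL·hr

Trapezoidal AUC_0→11:
  [0→1]: (0.00+30.03)/2 × 1 = 15.015
  [1→4]: (30.03+9.70)/2 × 3 = 59.595
  [4→4.5]: (9.70+7.93)/2 × 0.5 = 4.4075
  [4.5→10.5]: (7.93+0.71)/2 × 6 = 25.92
  [10.5→11]: (0.71+0.58)/2 × 0.5 = 0.3225
  Sum = 105.26 mcg/mL·hr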